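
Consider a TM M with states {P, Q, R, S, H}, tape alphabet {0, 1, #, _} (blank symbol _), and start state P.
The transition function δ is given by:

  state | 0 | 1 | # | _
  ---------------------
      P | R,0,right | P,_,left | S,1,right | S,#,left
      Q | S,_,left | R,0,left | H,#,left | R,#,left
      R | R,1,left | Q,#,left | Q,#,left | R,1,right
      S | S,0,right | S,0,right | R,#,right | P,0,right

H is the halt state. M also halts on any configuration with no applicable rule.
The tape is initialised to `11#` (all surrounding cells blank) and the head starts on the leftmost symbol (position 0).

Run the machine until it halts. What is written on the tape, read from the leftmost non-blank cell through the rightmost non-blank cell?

P | ___[1]1#   read 1 → write _, move left, go to P
P | __[_]_1#   read _ → write #, move left, go to S
S | _[_]#_1#   read _ → write 0, move right, go to P
P | _0[#]_1#   read # → write 1, move right, go to S
S | _01[_]1#   read _ → write 0, move right, go to P
P | _010[1]#   read 1 → write _, move left, go to P
P | _01[0]_#   read 0 → write 0, move right, go to R
R | _010[_]#   read _ → write 1, move right, go to R
R | _0101[#]   read # → write #, move left, go to Q
Q | _010[1]#   read 1 → write 0, move left, go to R
R | _01[0]0#   read 0 → write 1, move left, go to R
R | _0[1]10#   read 1 → write #, move left, go to Q
Q | _[0]#10#   read 0 → write _, move left, go to S
S | [_]_#10#   read _ → write 0, move right, go to P
P | 0[_]#10#   read _ → write #, move left, go to S
S | [0]##10#   read 0 → write 0, move right, go to S
S | 0[#]#10#   read # → write #, move right, go to R
R | 0#[#]10#   read # → write #, move left, go to Q
Q | 0[#]#10#   read # → write #, move left, go to H
H | [0]##10#
The non-blank tape span at halt is 0##10#.

0##10#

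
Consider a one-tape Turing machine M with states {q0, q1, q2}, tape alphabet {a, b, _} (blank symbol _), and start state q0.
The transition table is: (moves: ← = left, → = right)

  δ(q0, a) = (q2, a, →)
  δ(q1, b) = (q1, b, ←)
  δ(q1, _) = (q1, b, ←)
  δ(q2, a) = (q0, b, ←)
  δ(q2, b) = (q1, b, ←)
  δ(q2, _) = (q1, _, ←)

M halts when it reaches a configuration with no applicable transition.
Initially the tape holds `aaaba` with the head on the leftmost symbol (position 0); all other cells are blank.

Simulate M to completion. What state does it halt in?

state=q0 head=0 tape=[a]aaba   (q0,a)→(q2,a,→)
state=q2 head=1 tape=a[a]aba   (q2,a)→(q0,b,←)
state=q0 head=0 tape=[a]baba   (q0,a)→(q2,a,→)
state=q2 head=1 tape=a[b]aba   (q2,b)→(q1,b,←)
state=q1 head=0 tape=[a]baba
No transition is defined for (q1, a); M halts in state q1.

q1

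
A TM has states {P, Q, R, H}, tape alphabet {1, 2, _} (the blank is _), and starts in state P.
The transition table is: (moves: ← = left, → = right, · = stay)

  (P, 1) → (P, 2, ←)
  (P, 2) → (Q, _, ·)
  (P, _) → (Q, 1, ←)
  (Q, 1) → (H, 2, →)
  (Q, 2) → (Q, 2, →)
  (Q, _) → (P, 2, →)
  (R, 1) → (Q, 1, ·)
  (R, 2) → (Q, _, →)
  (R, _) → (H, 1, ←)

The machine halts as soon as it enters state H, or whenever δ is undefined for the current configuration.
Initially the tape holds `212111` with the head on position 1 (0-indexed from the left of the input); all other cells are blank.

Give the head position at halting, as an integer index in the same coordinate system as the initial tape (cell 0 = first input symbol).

7

P | 2[1]2111__   read 1 → write 2, move ←, go to P
P | [2]22111__   read 2 → write _, move ·, go to Q
Q | [_]22111__   read _ → write 2, move →, go to P
P | 2[2]2111__   read 2 → write _, move ·, go to Q
Q | 2[_]2111__   read _ → write 2, move →, go to P
P | 22[2]111__   read 2 → write _, move ·, go to Q
Q | 22[_]111__   read _ → write 2, move →, go to P
P | 222[1]11__   read 1 → write 2, move ←, go to P
P | 22[2]211__   read 2 → write _, move ·, go to Q
Q | 22[_]211__   read _ → write 2, move →, go to P
P | 222[2]11__   read 2 → write _, move ·, go to Q
Q | 222[_]11__   read _ → write 2, move →, go to P
P | 2222[1]1__   read 1 → write 2, move ←, go to P
P | 222[2]21__   read 2 → write _, move ·, go to Q
Q | 222[_]21__   read _ → write 2, move →, go to P
P | 2222[2]1__   read 2 → write _, move ·, go to Q
Q | 2222[_]1__   read _ → write 2, move →, go to P
P | 22222[1]__   read 1 → write 2, move ←, go to P
P | 2222[2]2__   read 2 → write _, move ·, go to Q
Q | 2222[_]2__   read _ → write 2, move →, go to P
P | 22222[2]__   read 2 → write _, move ·, go to Q
Q | 22222[_]__   read _ → write 2, move →, go to P
P | 222222[_]_   read _ → write 1, move ←, go to Q
Q | 22222[2]1_   read 2 → write 2, move →, go to Q
Q | 222222[1]_   read 1 → write 2, move →, go to H
H | 2222222[_]
At halt the head is at cell 7.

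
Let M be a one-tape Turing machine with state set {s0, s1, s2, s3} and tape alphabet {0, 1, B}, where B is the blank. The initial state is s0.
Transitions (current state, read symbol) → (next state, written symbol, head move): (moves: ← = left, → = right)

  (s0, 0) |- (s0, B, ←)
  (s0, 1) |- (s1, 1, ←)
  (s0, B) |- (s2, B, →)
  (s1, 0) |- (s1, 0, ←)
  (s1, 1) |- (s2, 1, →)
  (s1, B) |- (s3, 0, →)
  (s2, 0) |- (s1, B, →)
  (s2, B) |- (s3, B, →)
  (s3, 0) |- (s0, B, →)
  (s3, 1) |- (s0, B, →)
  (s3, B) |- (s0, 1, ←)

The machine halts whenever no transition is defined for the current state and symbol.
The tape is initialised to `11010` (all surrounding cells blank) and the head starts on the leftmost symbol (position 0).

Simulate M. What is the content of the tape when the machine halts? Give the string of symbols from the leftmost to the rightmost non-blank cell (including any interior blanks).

00BBBB1

s0 | B[1]1010B   read 1 → write 1, move ←, go to s1
s1 | [B]11010B   read B → write 0, move →, go to s3
s3 | 0[1]1010B   read 1 → write B, move →, go to s0
s0 | 0B[1]010B   read 1 → write 1, move ←, go to s1
s1 | 0[B]1010B   read B → write 0, move →, go to s3
s3 | 00[1]010B   read 1 → write B, move →, go to s0
s0 | 00B[0]10B   read 0 → write B, move ←, go to s0
s0 | 00[B]B10B   read B → write B, move →, go to s2
s2 | 00B[B]10B   read B → write B, move →, go to s3
s3 | 00BB[1]0B   read 1 → write B, move →, go to s0
s0 | 00BBB[0]B   read 0 → write B, move ←, go to s0
s0 | 00BB[B]BB   read B → write B, move →, go to s2
s2 | 00BBB[B]B   read B → write B, move →, go to s3
s3 | 00BBBB[B]   read B → write 1, move ←, go to s0
s0 | 00BBB[B]1   read B → write B, move →, go to s2
s2 | 00BBBB[1]
The non-blank tape span at halt is 00BBBB1.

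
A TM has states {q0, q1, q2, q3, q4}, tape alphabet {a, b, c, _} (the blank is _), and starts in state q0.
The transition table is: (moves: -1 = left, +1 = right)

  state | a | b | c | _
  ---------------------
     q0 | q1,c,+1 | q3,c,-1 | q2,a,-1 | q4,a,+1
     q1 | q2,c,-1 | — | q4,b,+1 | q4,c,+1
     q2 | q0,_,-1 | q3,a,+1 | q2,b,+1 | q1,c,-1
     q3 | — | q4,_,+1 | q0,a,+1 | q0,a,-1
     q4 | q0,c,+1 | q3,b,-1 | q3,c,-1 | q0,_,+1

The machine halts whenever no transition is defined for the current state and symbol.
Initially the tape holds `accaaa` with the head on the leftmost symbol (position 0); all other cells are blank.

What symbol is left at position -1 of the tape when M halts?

q0 | ___[a]ccaaa   read a → write c, move +1, go to q1
q1 | ___c[c]caaa   read c → write b, move +1, go to q4
q4 | ___cb[c]aaa   read c → write c, move -1, go to q3
q3 | ___c[b]caaa   read b → write _, move +1, go to q4
q4 | ___c_[c]aaa   read c → write c, move -1, go to q3
q3 | ___c[_]caaa   read _ → write a, move -1, go to q0
q0 | ___[c]acaaa   read c → write a, move -1, go to q2
q2 | __[_]aacaaa   read _ → write c, move -1, go to q1
q1 | _[_]caacaaa   read _ → write c, move +1, go to q4
q4 | _c[c]aacaaa   read c → write c, move -1, go to q3
q3 | _[c]caacaaa   read c → write a, move +1, go to q0
q0 | _a[c]aacaaa   read c → write a, move -1, go to q2
q2 | _[a]aaacaaa   read a → write _, move -1, go to q0
q0 | [_]_aaacaaa   read _ → write a, move +1, go to q4
q4 | a[_]aaacaaa   read _ → write _, move +1, go to q0
q0 | a_[a]aacaaa   read a → write c, move +1, go to q1
q1 | a_c[a]acaaa   read a → write c, move -1, go to q2
q2 | a_[c]cacaaa   read c → write b, move +1, go to q2
q2 | a_b[c]acaaa   read c → write b, move +1, go to q2
q2 | a_bb[a]caaa   read a → write _, move -1, go to q0
q0 | a_b[b]_caaa   read b → write c, move -1, go to q3
q3 | a_[b]c_caaa   read b → write _, move +1, go to q4
q4 | a__[c]_caaa   read c → write c, move -1, go to q3
q3 | a_[_]c_caaa   read _ → write a, move -1, go to q0
q0 | a[_]ac_caaa   read _ → write a, move +1, go to q4
q4 | aa[a]c_caaa   read a → write c, move +1, go to q0
q0 | aac[c]_caaa   read c → write a, move -1, go to q2
q2 | aa[c]a_caaa   read c → write b, move +1, go to q2
q2 | aab[a]_caaa   read a → write _, move -1, go to q0
q0 | aa[b]__caaa   read b → write c, move -1, go to q3
q3 | a[a]c__caaa
Cell -1 holds c when M halts.

c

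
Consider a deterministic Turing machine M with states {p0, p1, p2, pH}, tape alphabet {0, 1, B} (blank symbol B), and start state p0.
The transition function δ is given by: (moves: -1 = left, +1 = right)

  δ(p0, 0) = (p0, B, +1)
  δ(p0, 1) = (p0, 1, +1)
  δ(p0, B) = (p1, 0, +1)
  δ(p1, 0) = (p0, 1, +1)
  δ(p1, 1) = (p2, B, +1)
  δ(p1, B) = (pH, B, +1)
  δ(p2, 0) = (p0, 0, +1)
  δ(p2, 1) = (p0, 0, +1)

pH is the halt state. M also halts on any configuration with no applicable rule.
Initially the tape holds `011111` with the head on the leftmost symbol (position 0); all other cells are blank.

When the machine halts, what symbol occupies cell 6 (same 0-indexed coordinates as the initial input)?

state=p0 head=0 tape=[0]11111BBB   (p0,0)→(p0,B,+1)
state=p0 head=1 tape=B[1]1111BBB   (p0,1)→(p0,1,+1)
state=p0 head=2 tape=B1[1]111BBB   (p0,1)→(p0,1,+1)
state=p0 head=3 tape=B11[1]11BBB   (p0,1)→(p0,1,+1)
state=p0 head=4 tape=B111[1]1BBB   (p0,1)→(p0,1,+1)
state=p0 head=5 tape=B1111[1]BBB   (p0,1)→(p0,1,+1)
state=p0 head=6 tape=B11111[B]BB   (p0,B)→(p1,0,+1)
state=p1 head=7 tape=B111110[B]B   (p1,B)→(pH,B,+1)
state=pH head=8 tape=B111110B[B]
Cell 6 holds 0 when M halts.

0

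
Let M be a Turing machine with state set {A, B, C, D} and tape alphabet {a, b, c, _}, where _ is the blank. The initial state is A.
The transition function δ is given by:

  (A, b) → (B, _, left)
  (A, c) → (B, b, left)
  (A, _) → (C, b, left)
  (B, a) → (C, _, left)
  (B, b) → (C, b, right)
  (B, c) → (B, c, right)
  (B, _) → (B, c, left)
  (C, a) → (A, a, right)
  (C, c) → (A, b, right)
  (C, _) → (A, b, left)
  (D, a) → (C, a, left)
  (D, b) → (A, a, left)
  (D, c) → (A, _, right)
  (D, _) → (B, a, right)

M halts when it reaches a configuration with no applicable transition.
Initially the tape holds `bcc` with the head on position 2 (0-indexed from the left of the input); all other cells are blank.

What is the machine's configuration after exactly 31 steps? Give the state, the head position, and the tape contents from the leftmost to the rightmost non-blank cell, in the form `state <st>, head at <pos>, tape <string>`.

A | bc[c]_____   read c → write b, move left, go to B
B | b[c]b_____   read c → write c, move right, go to B
B | bc[b]_____   read b → write b, move right, go to C
C | bcb[_]____   read _ → write b, move left, go to A
A | bc[b]b____   read b → write _, move left, go to B
B | b[c]_b____   read c → write c, move right, go to B
B | bc[_]b____   read _ → write c, move left, go to B
B | b[c]cb____   read c → write c, move right, go to B
B | bc[c]b____   read c → write c, move right, go to B
B | bcc[b]____   read b → write b, move right, go to C
C | bccb[_]___   read _ → write b, move left, go to A
A | bcc[b]b___   read b → write _, move left, go to B
B | bc[c]_b___   read c → write c, move right, go to B
B | bcc[_]b___   read _ → write c, move left, go to B
B | bc[c]cb___   read c → write c, move right, go to B
B | bcc[c]b___   read c → write c, move right, go to B
B | bccc[b]___   read b → write b, move right, go to C
C | bcccb[_]__   read _ → write b, move left, go to A
A | bccc[b]b__   read b → write _, move left, go to B
B | bcc[c]_b__   read c → write c, move right, go to B
B | bccc[_]b__   read _ → write c, move left, go to B
B | bcc[c]cb__   read c → write c, move right, go to B
B | bccc[c]b__   read c → write c, move right, go to B
B | bcccc[b]__   read b → write b, move right, go to C
C | bccccb[_]_   read _ → write b, move left, go to A
A | bcccc[b]b_   read b → write _, move left, go to B
B | bccc[c]_b_   read c → write c, move right, go to B
B | bcccc[_]b_   read _ → write c, move left, go to B
B | bccc[c]cb_   read c → write c, move right, go to B
B | bcccc[c]b_   read c → write c, move right, go to B
B | bccccc[b]_   read b → write b, move right, go to C
C | bcccccb[_]
After 31 steps: state C, head at 7, tape bcccccb.

state C, head at 7, tape bcccccb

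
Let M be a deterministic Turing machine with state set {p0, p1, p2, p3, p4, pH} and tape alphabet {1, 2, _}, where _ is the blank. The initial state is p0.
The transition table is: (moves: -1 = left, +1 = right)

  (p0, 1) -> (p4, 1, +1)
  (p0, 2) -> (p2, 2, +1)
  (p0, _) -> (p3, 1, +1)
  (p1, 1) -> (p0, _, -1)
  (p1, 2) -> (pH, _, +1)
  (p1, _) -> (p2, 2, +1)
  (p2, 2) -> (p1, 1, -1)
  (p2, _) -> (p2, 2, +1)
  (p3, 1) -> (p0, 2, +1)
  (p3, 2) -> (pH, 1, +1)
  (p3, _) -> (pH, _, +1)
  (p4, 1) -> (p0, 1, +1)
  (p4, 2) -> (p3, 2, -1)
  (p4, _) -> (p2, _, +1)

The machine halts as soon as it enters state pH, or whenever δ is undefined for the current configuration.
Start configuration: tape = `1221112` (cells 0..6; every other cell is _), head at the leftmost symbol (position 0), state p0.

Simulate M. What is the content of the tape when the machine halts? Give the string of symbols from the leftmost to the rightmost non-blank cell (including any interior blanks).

2_11112

state=p0 head=0 tape=[1]221112   (p0,1)→(p4,1,+1)
state=p4 head=1 tape=1[2]21112   (p4,2)→(p3,2,-1)
state=p3 head=0 tape=[1]221112   (p3,1)→(p0,2,+1)
state=p0 head=1 tape=2[2]21112   (p0,2)→(p2,2,+1)
state=p2 head=2 tape=22[2]1112   (p2,2)→(p1,1,-1)
state=p1 head=1 tape=2[2]11112   (p1,2)→(pH,_,+1)
state=pH head=2 tape=2_[1]1112
The non-blank tape span at halt is 2_11112.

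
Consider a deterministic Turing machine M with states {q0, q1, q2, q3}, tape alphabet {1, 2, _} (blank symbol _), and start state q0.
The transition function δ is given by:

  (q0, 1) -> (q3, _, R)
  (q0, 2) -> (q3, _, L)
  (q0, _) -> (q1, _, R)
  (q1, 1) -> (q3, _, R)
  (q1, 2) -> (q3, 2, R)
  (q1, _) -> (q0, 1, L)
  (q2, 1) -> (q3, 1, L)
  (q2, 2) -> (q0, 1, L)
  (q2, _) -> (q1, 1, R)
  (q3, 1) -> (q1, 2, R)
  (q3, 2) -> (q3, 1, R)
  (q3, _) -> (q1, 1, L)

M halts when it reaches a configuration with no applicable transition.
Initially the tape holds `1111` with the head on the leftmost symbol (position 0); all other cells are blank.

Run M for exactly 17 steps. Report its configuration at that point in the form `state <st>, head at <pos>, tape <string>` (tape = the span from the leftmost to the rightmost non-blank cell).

q0 | [1]111__   read 1 → write _, move R, go to q3
q3 | _[1]11__   read 1 → write 2, move R, go to q1
q1 | _2[1]1__   read 1 → write _, move R, go to q3
q3 | _2_[1]__   read 1 → write 2, move R, go to q1
q1 | _2_2[_]_   read _ → write 1, move L, go to q0
q0 | _2_[2]1_   read 2 → write _, move L, go to q3
q3 | _2[_]_1_   read _ → write 1, move L, go to q1
q1 | _[2]1_1_   read 2 → write 2, move R, go to q3
q3 | _2[1]_1_   read 1 → write 2, move R, go to q1
q1 | _22[_]1_   read _ → write 1, move L, go to q0
q0 | _2[2]11_   read 2 → write _, move L, go to q3
q3 | _[2]_11_   read 2 → write 1, move R, go to q3
q3 | _1[_]11_   read _ → write 1, move L, go to q1
q1 | _[1]111_   read 1 → write _, move R, go to q3
q3 | __[1]11_   read 1 → write 2, move R, go to q1
q1 | __2[1]1_   read 1 → write _, move R, go to q3
q3 | __2_[1]_   read 1 → write 2, move R, go to q1
q1 | __2_2[_]
After 17 steps: state q1, head at 5, tape 2_2.

state q1, head at 5, tape 2_2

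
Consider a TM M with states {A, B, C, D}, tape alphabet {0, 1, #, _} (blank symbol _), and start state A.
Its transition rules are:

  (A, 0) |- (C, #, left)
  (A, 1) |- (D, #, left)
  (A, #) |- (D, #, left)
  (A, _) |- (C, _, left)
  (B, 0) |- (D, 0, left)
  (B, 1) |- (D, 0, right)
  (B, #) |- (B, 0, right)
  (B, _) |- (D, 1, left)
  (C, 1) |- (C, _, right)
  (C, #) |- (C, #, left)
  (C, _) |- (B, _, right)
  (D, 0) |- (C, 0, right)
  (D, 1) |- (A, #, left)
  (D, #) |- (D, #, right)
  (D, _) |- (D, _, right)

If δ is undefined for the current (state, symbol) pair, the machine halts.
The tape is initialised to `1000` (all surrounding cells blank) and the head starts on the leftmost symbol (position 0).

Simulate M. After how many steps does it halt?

state=A head=0 tape=_[1]000   (A,1)→(D,#,left)
state=D head=-1 tape=[_]#000   (D,_)→(D,_,right)
state=D head=0 tape=_[#]000   (D,#)→(D,#,right)
state=D head=1 tape=_#[0]00   (D,0)→(C,0,right)
state=C head=2 tape=_#0[0]0
M halts after 4 transitions.

4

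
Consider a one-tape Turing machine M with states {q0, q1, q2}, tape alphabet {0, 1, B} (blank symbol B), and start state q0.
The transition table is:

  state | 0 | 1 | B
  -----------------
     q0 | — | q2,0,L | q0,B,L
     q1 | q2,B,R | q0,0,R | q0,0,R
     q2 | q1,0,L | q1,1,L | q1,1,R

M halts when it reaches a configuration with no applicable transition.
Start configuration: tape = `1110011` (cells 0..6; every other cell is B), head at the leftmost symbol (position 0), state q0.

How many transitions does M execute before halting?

8

state=q0 head=0 tape=B[1]110011   (q0,1)→(q2,0,L)
state=q2 head=-1 tape=[B]0110011   (q2,B)→(q1,1,R)
state=q1 head=0 tape=1[0]110011   (q1,0)→(q2,B,R)
state=q2 head=1 tape=1B[1]10011   (q2,1)→(q1,1,L)
state=q1 head=0 tape=1[B]110011   (q1,B)→(q0,0,R)
state=q0 head=1 tape=10[1]10011   (q0,1)→(q2,0,L)
state=q2 head=0 tape=1[0]010011   (q2,0)→(q1,0,L)
state=q1 head=-1 tape=[1]0010011   (q1,1)→(q0,0,R)
state=q0 head=0 tape=0[0]010011
M halts after 8 transitions.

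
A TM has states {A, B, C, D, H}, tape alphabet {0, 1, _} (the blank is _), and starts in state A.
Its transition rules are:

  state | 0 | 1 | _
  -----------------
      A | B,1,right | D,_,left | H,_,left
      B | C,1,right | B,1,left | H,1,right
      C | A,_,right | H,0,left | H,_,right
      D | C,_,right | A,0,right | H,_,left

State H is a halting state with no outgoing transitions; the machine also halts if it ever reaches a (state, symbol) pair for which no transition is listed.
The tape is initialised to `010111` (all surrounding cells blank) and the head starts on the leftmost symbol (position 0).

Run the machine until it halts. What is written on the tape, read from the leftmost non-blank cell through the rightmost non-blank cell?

A | _[0]10111   read 0 → write 1, move right, go to B
B | _1[1]0111   read 1 → write 1, move left, go to B
B | _[1]10111   read 1 → write 1, move left, go to B
B | [_]110111   read _ → write 1, move right, go to H
H | 1[1]10111
The non-blank tape span at halt is 1110111.

1110111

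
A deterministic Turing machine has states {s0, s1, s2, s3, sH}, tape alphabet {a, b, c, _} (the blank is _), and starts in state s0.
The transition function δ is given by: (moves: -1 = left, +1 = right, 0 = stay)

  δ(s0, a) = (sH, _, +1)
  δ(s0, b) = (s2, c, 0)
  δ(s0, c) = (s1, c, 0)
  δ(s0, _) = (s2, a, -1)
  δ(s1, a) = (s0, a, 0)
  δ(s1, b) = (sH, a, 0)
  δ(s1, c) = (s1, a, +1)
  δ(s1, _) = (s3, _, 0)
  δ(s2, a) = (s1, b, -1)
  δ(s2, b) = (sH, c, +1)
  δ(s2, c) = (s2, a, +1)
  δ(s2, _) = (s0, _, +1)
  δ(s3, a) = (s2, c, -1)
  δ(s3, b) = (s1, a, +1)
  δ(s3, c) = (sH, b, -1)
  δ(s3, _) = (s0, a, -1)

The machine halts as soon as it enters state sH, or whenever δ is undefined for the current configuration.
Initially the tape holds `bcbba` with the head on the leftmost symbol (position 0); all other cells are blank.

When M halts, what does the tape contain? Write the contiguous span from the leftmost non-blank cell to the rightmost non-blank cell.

state=s0 head=0 tape=[b]cbba   (s0,b)→(s2,c,0)
state=s2 head=0 tape=[c]cbba   (s2,c)→(s2,a,+1)
state=s2 head=1 tape=a[c]bba   (s2,c)→(s2,a,+1)
state=s2 head=2 tape=aa[b]ba   (s2,b)→(sH,c,+1)
state=sH head=3 tape=aac[b]a
The non-blank tape span at halt is aacba.

aacba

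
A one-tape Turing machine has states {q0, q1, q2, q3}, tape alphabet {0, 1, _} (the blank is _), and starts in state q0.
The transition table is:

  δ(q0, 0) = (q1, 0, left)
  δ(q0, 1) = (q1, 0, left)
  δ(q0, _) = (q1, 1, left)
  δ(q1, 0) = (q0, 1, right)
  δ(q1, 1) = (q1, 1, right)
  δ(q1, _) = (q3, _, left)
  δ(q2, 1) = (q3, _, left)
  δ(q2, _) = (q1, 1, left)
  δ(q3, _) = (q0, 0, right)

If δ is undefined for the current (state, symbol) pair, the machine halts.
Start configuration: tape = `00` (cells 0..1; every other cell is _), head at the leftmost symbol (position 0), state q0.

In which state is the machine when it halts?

q3

q0 | __[0]0__   read 0 → write 0, move left, go to q1
q1 | _[_]00__   read _ → write _, move left, go to q3
q3 | [_]_00__   read _ → write 0, move right, go to q0
q0 | 0[_]00__   read _ → write 1, move left, go to q1
q1 | [0]100__   read 0 → write 1, move right, go to q0
q0 | 1[1]00__   read 1 → write 0, move left, go to q1
q1 | [1]000__   read 1 → write 1, move right, go to q1
q1 | 1[0]00__   read 0 → write 1, move right, go to q0
q0 | 11[0]0__   read 0 → write 0, move left, go to q1
q1 | 1[1]00__   read 1 → write 1, move right, go to q1
q1 | 11[0]0__   read 0 → write 1, move right, go to q0
q0 | 111[0]__   read 0 → write 0, move left, go to q1
q1 | 11[1]0__   read 1 → write 1, move right, go to q1
q1 | 111[0]__   read 0 → write 1, move right, go to q0
q0 | 1111[_]_   read _ → write 1, move left, go to q1
q1 | 111[1]1_   read 1 → write 1, move right, go to q1
q1 | 1111[1]_   read 1 → write 1, move right, go to q1
q1 | 11111[_]   read _ → write _, move left, go to q3
q3 | 1111[1]_
No transition is defined for (q3, 1); M halts in state q3.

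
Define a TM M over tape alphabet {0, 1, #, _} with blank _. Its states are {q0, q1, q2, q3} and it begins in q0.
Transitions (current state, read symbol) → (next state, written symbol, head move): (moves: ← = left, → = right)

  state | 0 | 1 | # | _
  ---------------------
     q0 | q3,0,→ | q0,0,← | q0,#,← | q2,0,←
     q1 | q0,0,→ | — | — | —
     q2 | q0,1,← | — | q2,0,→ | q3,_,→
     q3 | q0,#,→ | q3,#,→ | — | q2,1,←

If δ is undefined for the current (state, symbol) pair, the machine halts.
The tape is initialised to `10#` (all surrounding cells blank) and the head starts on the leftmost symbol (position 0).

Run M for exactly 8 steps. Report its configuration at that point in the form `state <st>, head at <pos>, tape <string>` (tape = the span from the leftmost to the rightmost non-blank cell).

q0 | __[1]0#   read 1 → write 0, move ←, go to q0
q0 | _[_]00#   read _ → write 0, move ←, go to q2
q2 | [_]000#   read _ → write _, move →, go to q3
q3 | _[0]00#   read 0 → write #, move →, go to q0
q0 | _#[0]0#   read 0 → write 0, move →, go to q3
q3 | _#0[0]#   read 0 → write #, move →, go to q0
q0 | _#0#[#]   read # → write #, move ←, go to q0
q0 | _#0[#]#   read # → write #, move ←, go to q0
q0 | _#[0]##
After 8 steps: state q0, head at 0, tape #0##.

state q0, head at 0, tape #0##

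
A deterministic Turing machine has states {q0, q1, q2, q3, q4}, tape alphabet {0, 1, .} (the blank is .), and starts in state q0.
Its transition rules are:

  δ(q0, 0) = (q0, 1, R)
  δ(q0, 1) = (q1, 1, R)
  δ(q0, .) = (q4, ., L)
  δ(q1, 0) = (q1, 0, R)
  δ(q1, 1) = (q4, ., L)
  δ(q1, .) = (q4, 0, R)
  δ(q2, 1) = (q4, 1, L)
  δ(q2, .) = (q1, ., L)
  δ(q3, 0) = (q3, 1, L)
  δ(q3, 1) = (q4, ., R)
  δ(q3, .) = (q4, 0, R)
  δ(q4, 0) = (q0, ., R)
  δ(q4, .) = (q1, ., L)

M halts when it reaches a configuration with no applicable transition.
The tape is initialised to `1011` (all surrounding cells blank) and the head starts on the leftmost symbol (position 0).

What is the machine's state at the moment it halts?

q0 | ..[1]011   read 1 → write 1, move R, go to q1
q1 | ..1[0]11   read 0 → write 0, move R, go to q1
q1 | ..10[1]1   read 1 → write ., move L, go to q4
q4 | ..1[0].1   read 0 → write ., move R, go to q0
q0 | ..1.[.]1   read . → write ., move L, go to q4
q4 | ..1[.].1   read . → write ., move L, go to q1
q1 | ..[1]..1   read 1 → write ., move L, go to q4
q4 | .[.]...1   read . → write ., move L, go to q1
q1 | [.]....1   read . → write 0, move R, go to q4
q4 | 0[.]...1   read . → write ., move L, go to q1
q1 | [0]....1   read 0 → write 0, move R, go to q1
q1 | 0[.]...1   read . → write 0, move R, go to q4
q4 | 00[.]..1   read . → write ., move L, go to q1
q1 | 0[0]...1   read 0 → write 0, move R, go to q1
q1 | 00[.]..1   read . → write 0, move R, go to q4
q4 | 000[.].1   read . → write ., move L, go to q1
q1 | 00[0]..1   read 0 → write 0, move R, go to q1
q1 | 000[.].1   read . → write 0, move R, go to q4
q4 | 0000[.]1   read . → write ., move L, go to q1
q1 | 000[0].1   read 0 → write 0, move R, go to q1
q1 | 0000[.]1   read . → write 0, move R, go to q4
q4 | 00000[1]
No transition is defined for (q4, 1); M halts in state q4.

q4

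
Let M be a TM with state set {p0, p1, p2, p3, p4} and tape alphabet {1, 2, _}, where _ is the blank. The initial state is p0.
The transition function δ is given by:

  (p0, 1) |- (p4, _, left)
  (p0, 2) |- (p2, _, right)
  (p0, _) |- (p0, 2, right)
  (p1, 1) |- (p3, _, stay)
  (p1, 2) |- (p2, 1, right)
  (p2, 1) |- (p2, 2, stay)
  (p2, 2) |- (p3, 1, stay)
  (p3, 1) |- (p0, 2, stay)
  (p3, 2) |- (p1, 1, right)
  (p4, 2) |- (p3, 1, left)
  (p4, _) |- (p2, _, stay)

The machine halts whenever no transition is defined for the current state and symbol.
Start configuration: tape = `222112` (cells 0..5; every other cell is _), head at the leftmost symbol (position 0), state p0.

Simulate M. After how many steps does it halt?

state=p0 head=0 tape=[2]22112_   (p0,2)→(p2,_,right)
state=p2 head=1 tape=_[2]2112_   (p2,2)→(p3,1,stay)
state=p3 head=1 tape=_[1]2112_   (p3,1)→(p0,2,stay)
state=p0 head=1 tape=_[2]2112_   (p0,2)→(p2,_,right)
state=p2 head=2 tape=__[2]112_   (p2,2)→(p3,1,stay)
state=p3 head=2 tape=__[1]112_   (p3,1)→(p0,2,stay)
state=p0 head=2 tape=__[2]112_   (p0,2)→(p2,_,right)
state=p2 head=3 tape=___[1]12_   (p2,1)→(p2,2,stay)
state=p2 head=3 tape=___[2]12_   (p2,2)→(p3,1,stay)
state=p3 head=3 tape=___[1]12_   (p3,1)→(p0,2,stay)
state=p0 head=3 tape=___[2]12_   (p0,2)→(p2,_,right)
state=p2 head=4 tape=____[1]2_   (p2,1)→(p2,2,stay)
state=p2 head=4 tape=____[2]2_   (p2,2)→(p3,1,stay)
state=p3 head=4 tape=____[1]2_   (p3,1)→(p0,2,stay)
state=p0 head=4 tape=____[2]2_   (p0,2)→(p2,_,right)
state=p2 head=5 tape=_____[2]_   (p2,2)→(p3,1,stay)
state=p3 head=5 tape=_____[1]_   (p3,1)→(p0,2,stay)
state=p0 head=5 tape=_____[2]_   (p0,2)→(p2,_,right)
state=p2 head=6 tape=______[_]
M halts after 18 transitions.

18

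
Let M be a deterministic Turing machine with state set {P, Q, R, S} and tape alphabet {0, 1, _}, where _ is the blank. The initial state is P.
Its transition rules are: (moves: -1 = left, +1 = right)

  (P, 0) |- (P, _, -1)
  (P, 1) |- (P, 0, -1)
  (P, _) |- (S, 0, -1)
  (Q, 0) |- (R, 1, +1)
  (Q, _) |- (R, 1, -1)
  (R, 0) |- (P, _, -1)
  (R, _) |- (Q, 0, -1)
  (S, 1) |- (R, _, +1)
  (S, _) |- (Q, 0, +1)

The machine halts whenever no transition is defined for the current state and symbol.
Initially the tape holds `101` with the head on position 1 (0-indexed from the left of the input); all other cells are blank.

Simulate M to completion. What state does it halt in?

state=P head=1 tape=____1[0]1   (P,0)→(P,_,-1)
state=P head=0 tape=____[1]_1   (P,1)→(P,0,-1)
state=P head=-1 tape=___[_]0_1   (P,_)→(S,0,-1)
state=S head=-2 tape=__[_]00_1   (S,_)→(Q,0,+1)
state=Q head=-1 tape=__0[0]0_1   (Q,0)→(R,1,+1)
state=R head=0 tape=__01[0]_1   (R,0)→(P,_,-1)
state=P head=-1 tape=__0[1]__1   (P,1)→(P,0,-1)
state=P head=-2 tape=__[0]0__1   (P,0)→(P,_,-1)
state=P head=-3 tape=_[_]_0__1   (P,_)→(S,0,-1)
state=S head=-4 tape=[_]0_0__1   (S,_)→(Q,0,+1)
state=Q head=-3 tape=0[0]_0__1   (Q,0)→(R,1,+1)
state=R head=-2 tape=01[_]0__1   (R,_)→(Q,0,-1)
state=Q head=-3 tape=0[1]00__1
No transition is defined for (Q, 1); M halts in state Q.

Q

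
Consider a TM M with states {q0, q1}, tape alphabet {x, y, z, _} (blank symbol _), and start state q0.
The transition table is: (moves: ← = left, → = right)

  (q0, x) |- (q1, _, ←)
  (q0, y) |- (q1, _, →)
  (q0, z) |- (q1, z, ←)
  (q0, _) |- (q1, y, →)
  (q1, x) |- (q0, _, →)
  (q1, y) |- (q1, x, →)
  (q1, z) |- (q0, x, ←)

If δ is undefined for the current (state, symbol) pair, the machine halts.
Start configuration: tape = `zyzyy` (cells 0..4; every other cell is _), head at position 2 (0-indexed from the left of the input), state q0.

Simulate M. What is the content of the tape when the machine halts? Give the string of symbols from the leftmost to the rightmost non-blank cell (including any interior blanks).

state=q0 head=2 tape=_zy[z]yy_   (q0,z)→(q1,z,←)
state=q1 head=1 tape=_z[y]zyy_   (q1,y)→(q1,x,→)
state=q1 head=2 tape=_zx[z]yy_   (q1,z)→(q0,x,←)
state=q0 head=1 tape=_z[x]xyy_   (q0,x)→(q1,_,←)
state=q1 head=0 tape=_[z]_xyy_   (q1,z)→(q0,x,←)
state=q0 head=-1 tape=[_]x_xyy_   (q0,_)→(q1,y,→)
state=q1 head=0 tape=y[x]_xyy_   (q1,x)→(q0,_,→)
state=q0 head=1 tape=y_[_]xyy_   (q0,_)→(q1,y,→)
state=q1 head=2 tape=y_y[x]yy_   (q1,x)→(q0,_,→)
state=q0 head=3 tape=y_y_[y]y_   (q0,y)→(q1,_,→)
state=q1 head=4 tape=y_y__[y]_   (q1,y)→(q1,x,→)
state=q1 head=5 tape=y_y__x[_]
The non-blank tape span at halt is y_y__x.

y_y__x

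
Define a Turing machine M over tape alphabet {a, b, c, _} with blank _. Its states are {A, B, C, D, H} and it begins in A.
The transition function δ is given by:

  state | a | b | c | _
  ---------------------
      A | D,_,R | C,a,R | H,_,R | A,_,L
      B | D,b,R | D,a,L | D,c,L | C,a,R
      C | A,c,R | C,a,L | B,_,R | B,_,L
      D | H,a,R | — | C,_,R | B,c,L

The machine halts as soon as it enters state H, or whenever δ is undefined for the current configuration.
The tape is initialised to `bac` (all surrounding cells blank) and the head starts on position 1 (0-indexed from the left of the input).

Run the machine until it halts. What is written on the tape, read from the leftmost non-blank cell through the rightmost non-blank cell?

a_b_c

A | __b[a]c__   read a → write _, move R, go to D
D | __b_[c]__   read c → write _, move R, go to C
C | __b__[_]_   read _ → write _, move L, go to B
B | __b_[_]__   read _ → write a, move R, go to C
C | __b_a[_]_   read _ → write _, move L, go to B
B | __b_[a]__   read a → write b, move R, go to D
D | __b_b[_]_   read _ → write c, move L, go to B
B | __b_[b]c_   read b → write a, move L, go to D
D | __b[_]ac_   read _ → write c, move L, go to B
B | __[b]cac_   read b → write a, move L, go to D
D | _[_]acac_   read _ → write c, move L, go to B
B | [_]cacac_   read _ → write a, move R, go to C
C | a[c]acac_   read c → write _, move R, go to B
B | a_[a]cac_   read a → write b, move R, go to D
D | a_b[c]ac_   read c → write _, move R, go to C
C | a_b_[a]c_   read a → write c, move R, go to A
A | a_b_c[c]_   read c → write _, move R, go to H
H | a_b_c_[_]
The non-blank tape span at halt is a_b_c.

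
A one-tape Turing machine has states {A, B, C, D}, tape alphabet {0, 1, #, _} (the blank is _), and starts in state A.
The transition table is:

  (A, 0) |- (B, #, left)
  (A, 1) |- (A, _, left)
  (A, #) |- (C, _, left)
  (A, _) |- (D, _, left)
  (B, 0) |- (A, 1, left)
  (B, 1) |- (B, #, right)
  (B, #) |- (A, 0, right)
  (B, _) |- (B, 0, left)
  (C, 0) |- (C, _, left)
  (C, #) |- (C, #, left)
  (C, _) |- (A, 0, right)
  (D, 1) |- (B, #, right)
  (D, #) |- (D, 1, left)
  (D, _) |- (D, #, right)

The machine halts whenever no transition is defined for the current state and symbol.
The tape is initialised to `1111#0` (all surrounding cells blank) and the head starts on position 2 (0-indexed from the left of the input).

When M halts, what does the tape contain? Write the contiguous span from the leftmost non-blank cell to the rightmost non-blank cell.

0__####_1#

A | ____11[1]1#0   read 1 → write _, move left, go to A
A | ____1[1]_1#0   read 1 → write _, move left, go to A
A | ____[1]__1#0   read 1 → write _, move left, go to A
A | ___[_]___1#0   read _ → write _, move left, go to D
D | __[_]____1#0   read _ → write #, move right, go to D
D | __#[_]___1#0   read _ → write #, move right, go to D
D | __##[_]__1#0   read _ → write #, move right, go to D
D | __###[_]_1#0   read _ → write #, move right, go to D
D | __####[_]1#0   read _ → write #, move right, go to D
D | __#####[1]#0   read 1 → write #, move right, go to B
B | __######[#]0   read # → write 0, move right, go to A
A | __######0[0]   read 0 → write #, move left, go to B
B | __######[0]#   read 0 → write 1, move left, go to A
A | __#####[#]1#   read # → write _, move left, go to C
C | __####[#]_1#   read # → write #, move left, go to C
C | __###[#]#_1#   read # → write #, move left, go to C
C | __##[#]##_1#   read # → write #, move left, go to C
C | __#[#]###_1#   read # → write #, move left, go to C
C | __[#]####_1#   read # → write #, move left, go to C
C | _[_]#####_1#   read _ → write 0, move right, go to A
A | _0[#]####_1#   read # → write _, move left, go to C
C | _[0]_####_1#   read 0 → write _, move left, go to C
C | [_]__####_1#   read _ → write 0, move right, go to A
A | 0[_]_####_1#   read _ → write _, move left, go to D
D | [0]__####_1#
The non-blank tape span at halt is 0__####_1#.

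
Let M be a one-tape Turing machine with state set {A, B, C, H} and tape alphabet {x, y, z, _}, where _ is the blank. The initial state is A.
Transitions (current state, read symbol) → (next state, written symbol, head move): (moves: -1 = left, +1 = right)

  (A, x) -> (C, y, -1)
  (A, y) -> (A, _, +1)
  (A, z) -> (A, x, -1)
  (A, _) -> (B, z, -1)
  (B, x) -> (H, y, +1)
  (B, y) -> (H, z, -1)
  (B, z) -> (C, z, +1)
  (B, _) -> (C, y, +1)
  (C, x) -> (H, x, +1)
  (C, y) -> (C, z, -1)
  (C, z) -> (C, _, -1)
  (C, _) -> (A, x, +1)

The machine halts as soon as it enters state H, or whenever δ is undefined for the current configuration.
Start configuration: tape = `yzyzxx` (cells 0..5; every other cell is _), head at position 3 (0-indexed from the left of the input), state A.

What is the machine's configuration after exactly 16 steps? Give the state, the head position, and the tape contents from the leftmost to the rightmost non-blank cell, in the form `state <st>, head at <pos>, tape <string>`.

A | yzy[z]xx_   read z → write x, move -1, go to A
A | yz[y]xxx_   read y → write _, move +1, go to A
A | yz_[x]xx_   read x → write y, move -1, go to C
C | yz[_]yxx_   read _ → write x, move +1, go to A
A | yzx[y]xx_   read y → write _, move +1, go to A
A | yzx_[x]x_   read x → write y, move -1, go to C
C | yzx[_]yx_   read _ → write x, move +1, go to A
A | yzxx[y]x_   read y → write _, move +1, go to A
A | yzxx_[x]_   read x → write y, move -1, go to C
C | yzxx[_]y_   read _ → write x, move +1, go to A
A | yzxxx[y]_   read y → write _, move +1, go to A
A | yzxxx_[_]   read _ → write z, move -1, go to B
B | yzxxx[_]z   read _ → write y, move +1, go to C
C | yzxxxy[z]   read z → write _, move -1, go to C
C | yzxxx[y]_   read y → write z, move -1, go to C
C | yzxx[x]z_   read x → write x, move +1, go to H
H | yzxxx[z]_
After 16 steps: state H, head at 5, tape yzxxxz.

state H, head at 5, tape yzxxxz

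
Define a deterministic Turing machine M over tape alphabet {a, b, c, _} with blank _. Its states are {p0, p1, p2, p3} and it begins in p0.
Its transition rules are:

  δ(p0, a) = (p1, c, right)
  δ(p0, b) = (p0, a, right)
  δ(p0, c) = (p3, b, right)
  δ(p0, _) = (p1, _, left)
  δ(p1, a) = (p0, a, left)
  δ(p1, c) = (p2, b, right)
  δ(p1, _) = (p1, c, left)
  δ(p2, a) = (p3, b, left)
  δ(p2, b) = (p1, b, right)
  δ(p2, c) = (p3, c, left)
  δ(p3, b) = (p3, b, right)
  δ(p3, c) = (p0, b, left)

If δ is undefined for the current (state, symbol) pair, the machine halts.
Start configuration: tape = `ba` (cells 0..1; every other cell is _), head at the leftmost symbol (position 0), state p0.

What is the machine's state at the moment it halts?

p3

p0 | [b]a__   read b → write a, move right, go to p0
p0 | a[a]__   read a → write c, move right, go to p1
p1 | ac[_]_   read _ → write c, move left, go to p1
p1 | a[c]c_   read c → write b, move right, go to p2
p2 | ab[c]_   read c → write c, move left, go to p3
p3 | a[b]c_   read b → write b, move right, go to p3
p3 | ab[c]_   read c → write b, move left, go to p0
p0 | a[b]b_   read b → write a, move right, go to p0
p0 | aa[b]_   read b → write a, move right, go to p0
p0 | aaa[_]   read _ → write _, move left, go to p1
p1 | aa[a]_   read a → write a, move left, go to p0
p0 | a[a]a_   read a → write c, move right, go to p1
p1 | ac[a]_   read a → write a, move left, go to p0
p0 | a[c]a_   read c → write b, move right, go to p3
p3 | ab[a]_
No transition is defined for (p3, a); M halts in state p3.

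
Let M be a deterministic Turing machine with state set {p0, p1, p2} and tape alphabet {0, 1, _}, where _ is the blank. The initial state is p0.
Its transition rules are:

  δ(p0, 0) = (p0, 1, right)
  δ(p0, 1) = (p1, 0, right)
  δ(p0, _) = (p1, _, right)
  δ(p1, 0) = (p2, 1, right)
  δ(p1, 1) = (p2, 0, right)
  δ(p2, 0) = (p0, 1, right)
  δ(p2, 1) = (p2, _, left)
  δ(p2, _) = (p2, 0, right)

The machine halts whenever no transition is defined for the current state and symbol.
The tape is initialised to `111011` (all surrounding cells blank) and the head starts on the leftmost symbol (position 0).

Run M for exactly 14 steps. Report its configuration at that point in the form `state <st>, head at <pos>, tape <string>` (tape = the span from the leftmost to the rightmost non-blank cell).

state p1, head at 6, tape 01001

state=p0 head=0 tape=[1]11011_   (p0,1)→(p1,0,right)
state=p1 head=1 tape=0[1]1011_   (p1,1)→(p2,0,right)
state=p2 head=2 tape=00[1]011_   (p2,1)→(p2,_,left)
state=p2 head=1 tape=0[0]_011_   (p2,0)→(p0,1,right)
state=p0 head=2 tape=01[_]011_   (p0,_)→(p1,_,right)
state=p1 head=3 tape=01_[0]11_   (p1,0)→(p2,1,right)
state=p2 head=4 tape=01_1[1]1_   (p2,1)→(p2,_,left)
state=p2 head=3 tape=01_[1]_1_   (p2,1)→(p2,_,left)
state=p2 head=2 tape=01[_]__1_   (p2,_)→(p2,0,right)
state=p2 head=3 tape=010[_]_1_   (p2,_)→(p2,0,right)
state=p2 head=4 tape=0100[_]1_   (p2,_)→(p2,0,right)
state=p2 head=5 tape=01000[1]_   (p2,1)→(p2,_,left)
state=p2 head=4 tape=0100[0]__   (p2,0)→(p0,1,right)
state=p0 head=5 tape=01001[_]_   (p0,_)→(p1,_,right)
state=p1 head=6 tape=01001_[_]
After 14 steps: state p1, head at 6, tape 01001.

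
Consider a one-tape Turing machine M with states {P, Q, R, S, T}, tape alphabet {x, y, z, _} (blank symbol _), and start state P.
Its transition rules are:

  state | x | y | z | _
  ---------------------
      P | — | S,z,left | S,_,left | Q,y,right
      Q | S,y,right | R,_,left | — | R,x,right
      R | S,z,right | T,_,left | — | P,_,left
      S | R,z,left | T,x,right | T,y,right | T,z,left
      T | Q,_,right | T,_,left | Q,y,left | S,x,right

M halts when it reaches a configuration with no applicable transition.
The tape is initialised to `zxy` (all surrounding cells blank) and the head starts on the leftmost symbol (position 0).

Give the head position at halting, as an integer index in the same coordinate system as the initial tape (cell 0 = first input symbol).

-1

P | ___[z]xy   read z → write _, move left, go to S
S | __[_]_xy   read _ → write z, move left, go to T
T | _[_]z_xy   read _ → write x, move right, go to S
S | _x[z]_xy   read z → write y, move right, go to T
T | _xy[_]xy   read _ → write x, move right, go to S
S | _xyx[x]y   read x → write z, move left, go to R
R | _xy[x]zy   read x → write z, move right, go to S
S | _xyz[z]y   read z → write y, move right, go to T
T | _xyzy[y]   read y → write _, move left, go to T
T | _xyz[y]_   read y → write _, move left, go to T
T | _xy[z]__   read z → write y, move left, go to Q
Q | _x[y]y__   read y → write _, move left, go to R
R | _[x]_y__   read x → write z, move right, go to S
S | _z[_]y__   read _ → write z, move left, go to T
T | _[z]zy__   read z → write y, move left, go to Q
Q | [_]yzy__   read _ → write x, move right, go to R
R | x[y]zy__   read y → write _, move left, go to T
T | [x]_zy__   read x → write _, move right, go to Q
Q | _[_]zy__   read _ → write x, move right, go to R
R | _x[z]y__
At halt the head is at cell -1.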